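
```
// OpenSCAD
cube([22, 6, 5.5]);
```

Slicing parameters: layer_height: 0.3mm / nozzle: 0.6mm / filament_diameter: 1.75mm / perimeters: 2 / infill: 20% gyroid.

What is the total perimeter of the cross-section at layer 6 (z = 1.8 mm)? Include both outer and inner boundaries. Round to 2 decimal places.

At z = 1.8 mm: the cube is present — its section is the full 22×6 rectangle (perimeter 56.00 mm). Overall, the cross-section is a single solid region. Total boundary length (outer) = 56.00 mm.

56.00 mm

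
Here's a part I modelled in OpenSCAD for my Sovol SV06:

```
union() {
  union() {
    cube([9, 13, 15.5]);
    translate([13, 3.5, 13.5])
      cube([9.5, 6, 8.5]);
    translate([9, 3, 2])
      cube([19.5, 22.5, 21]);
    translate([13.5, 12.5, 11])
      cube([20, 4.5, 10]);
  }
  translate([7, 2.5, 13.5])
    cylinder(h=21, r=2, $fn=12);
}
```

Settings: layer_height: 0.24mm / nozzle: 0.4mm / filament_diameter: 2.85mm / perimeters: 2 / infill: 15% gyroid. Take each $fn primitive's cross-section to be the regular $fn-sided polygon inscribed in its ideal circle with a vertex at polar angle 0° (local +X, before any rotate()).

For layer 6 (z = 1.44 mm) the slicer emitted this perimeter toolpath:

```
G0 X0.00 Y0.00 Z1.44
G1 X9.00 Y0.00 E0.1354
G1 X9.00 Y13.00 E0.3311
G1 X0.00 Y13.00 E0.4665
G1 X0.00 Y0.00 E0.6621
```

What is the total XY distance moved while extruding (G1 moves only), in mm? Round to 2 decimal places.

44.00 mm

Sum the Euclidean lengths of each G1 segment: total = 44.00 mm.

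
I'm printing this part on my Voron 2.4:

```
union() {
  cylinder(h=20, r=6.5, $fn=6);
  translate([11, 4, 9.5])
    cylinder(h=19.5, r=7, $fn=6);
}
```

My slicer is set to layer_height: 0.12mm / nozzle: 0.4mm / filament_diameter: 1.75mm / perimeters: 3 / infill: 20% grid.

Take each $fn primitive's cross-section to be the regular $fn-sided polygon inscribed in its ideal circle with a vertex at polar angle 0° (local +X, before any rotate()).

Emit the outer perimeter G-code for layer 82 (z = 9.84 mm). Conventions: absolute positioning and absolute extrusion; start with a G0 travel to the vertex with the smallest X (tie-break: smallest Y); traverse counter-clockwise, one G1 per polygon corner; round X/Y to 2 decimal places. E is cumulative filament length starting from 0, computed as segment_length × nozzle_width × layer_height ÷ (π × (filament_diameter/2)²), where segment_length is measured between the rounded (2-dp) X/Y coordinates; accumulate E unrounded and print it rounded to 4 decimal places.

G0 X-6.50 Y0.00 Z9.84
G1 X-3.25 Y-5.63 E0.1297
G1 X3.25 Y-5.63 E0.2594
G1 X6.40 Y-0.17 E0.3852
G1 X7.50 Y-2.06 E0.4289
G1 X14.50 Y-2.06 E0.5686
G1 X18.00 Y4.00 E0.7082
G1 X14.50 Y10.06 E0.8479
G1 X7.50 Y10.06 E0.9876
G1 X4.10 Y4.17 E1.1233
G1 X3.25 Y5.63 E1.1570
G1 X-3.25 Y5.63 E1.2867
G1 X-6.50 Y0.00 E1.4164

At z = 9.84 mm: the r=6.5 cylinder gives a regular 6-gon of circumradius 6.5 (constant along its height); the cylinder at (11, 4): section is a regular 6-gon, circumradius r=7; Taking the union: the regions partially overlap (shared area 0.79 mm²), so overlapping operands fuse into one piece — 1 connected region. The outline is a single polygon with 12 vertices. Extrusion per mm of travel: 0.4 × 0.12 / (π × 0.875²) = 0.019956. Accumulating E over each segment gives final E = 1.4164.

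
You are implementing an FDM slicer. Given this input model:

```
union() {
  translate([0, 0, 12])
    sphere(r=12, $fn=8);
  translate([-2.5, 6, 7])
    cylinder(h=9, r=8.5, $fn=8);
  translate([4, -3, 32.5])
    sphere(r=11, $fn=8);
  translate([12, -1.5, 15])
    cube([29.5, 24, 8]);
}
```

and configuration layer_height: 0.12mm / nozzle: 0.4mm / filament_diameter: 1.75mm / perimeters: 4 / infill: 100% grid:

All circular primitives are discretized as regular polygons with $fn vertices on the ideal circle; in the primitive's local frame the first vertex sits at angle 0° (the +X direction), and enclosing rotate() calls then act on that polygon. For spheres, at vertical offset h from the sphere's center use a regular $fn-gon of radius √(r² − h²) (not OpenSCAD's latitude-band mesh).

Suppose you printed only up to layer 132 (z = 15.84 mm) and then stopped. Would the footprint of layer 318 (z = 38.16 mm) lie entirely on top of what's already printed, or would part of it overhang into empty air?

Compare the two slices. At z = 15.84: the r=12 sphere slices to a regular 8-gon of circumradius 11.369 (√(r²−h²) with h=3.84 from center) (area = (8/2)·11.369²·sin(360°/8) = 365.59 mm²); the r=8.5 cylinder at (-2.5, 6) gives a regular 8-gon of circumradius 8.5 (constant along its height) (area = (8/2)·8.500²·sin(360°/8) = 204.35 mm²); the sphere at (4, -3) is absent (|z−center|=16.660 > r=11); the 29.5×24 cube at (12, -1.5) contributes its full rectangle (area 708.00 mm²); Merging all regions: the regions partially overlap — summed areas 1277.94 mm² minus the doubly-counted overlap 152.79 mm² gives 1125.15 mm² — area = 1125.15 mm². At z = 38.16: the sphere is not intersected at this z (|z−center|=26.160 > r=12); the cylinder at (-2.5, 6) is not intersected at this z (z outside [7, 16]); the sphere at (4, -3): section is a regular 8-gon, circumradius = √(r²−h²) = √(11²−5.66²) = 9.432 (area = (8/2)·9.432²·sin(360°/8) = 251.63 mm²); the cube at (12, -1.5) does not reach this height (z outside [15, 23]); Taking the union: only the r=11 sphere at (4, -3) is present, so the union is just that shape — area = 251.63 mm². Checking containment: at z = 38.16 the cross-section extends beyond the z = 15.84 cross-section by about 46.96 mm².

part overhangs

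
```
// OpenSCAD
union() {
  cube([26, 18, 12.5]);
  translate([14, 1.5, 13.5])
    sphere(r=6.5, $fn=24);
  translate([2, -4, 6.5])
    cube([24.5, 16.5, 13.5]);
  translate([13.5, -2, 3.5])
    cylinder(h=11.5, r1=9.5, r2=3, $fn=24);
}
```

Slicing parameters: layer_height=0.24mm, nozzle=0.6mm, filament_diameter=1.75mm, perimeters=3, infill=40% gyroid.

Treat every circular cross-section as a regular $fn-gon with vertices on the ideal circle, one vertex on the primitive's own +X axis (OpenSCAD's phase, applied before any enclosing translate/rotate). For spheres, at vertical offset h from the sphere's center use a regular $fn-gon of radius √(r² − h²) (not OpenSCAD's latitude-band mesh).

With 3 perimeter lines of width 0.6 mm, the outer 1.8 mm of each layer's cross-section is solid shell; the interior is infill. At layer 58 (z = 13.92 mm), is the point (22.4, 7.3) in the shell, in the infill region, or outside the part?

At z = 13.92 mm: the cube is absent (z outside [0, 12.5]); the sphere at (14, 1.5): section is a regular 24-gon, circumradius = √(r²−h²) = √(6.5²−0.42²) = 6.486; the cube at (2, -4) is present — its section is the full 24.5×16.5 rectangle; the cone at (13.5, -2) contributes a regular 24-gon of circumradius 3.610 (interpolated between r1=9.5 and r2=3 at t=0.906); Taking the union: the regions partially overlap (shared area 164.17 mm²), so overlapping operands fuse into one piece — 1 connected region. Overall, the cross-section is a single solid region. The nearest boundary edge runs (26.50, 12.50)→(26.50, -4.00); distance from the point to it = 4.10 mm. The point is inside the cross-section and 4.10 mm from the nearest boundary — more than the 1.8 mm shell width (3 × 0.6), so it's in the infill interior.

infill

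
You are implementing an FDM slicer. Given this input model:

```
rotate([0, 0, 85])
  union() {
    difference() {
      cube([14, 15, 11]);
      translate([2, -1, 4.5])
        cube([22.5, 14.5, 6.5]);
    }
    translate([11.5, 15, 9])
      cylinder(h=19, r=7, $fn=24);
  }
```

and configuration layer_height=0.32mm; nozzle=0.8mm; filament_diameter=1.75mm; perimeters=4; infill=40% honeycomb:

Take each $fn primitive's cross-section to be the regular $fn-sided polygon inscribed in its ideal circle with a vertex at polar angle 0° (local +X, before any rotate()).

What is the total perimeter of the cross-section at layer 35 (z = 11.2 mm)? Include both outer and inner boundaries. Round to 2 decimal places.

43.86 mm

At z = 11.2 mm: the cube is not intersected at this z (z outside [0, 11]); the cube at (2, -1) is absent (z outside [4.5, 11]); Taking the first minus the rest: the first operand is absent here, so nothing remains; the cylinder at (11.5, 15): section is a regular 24-gon, circumradius r=7 (perimeter = 2·24·7.000·sin(180°/24) = 43.86 mm); Combining (union): only the r=7 cylinder at (11.5, 15) is present, so the union is just that shape — boundary = 43.86 mm; (whole slice rotated 85° about Z — lengths, areas and connectivity unchanged). Overall, the cross-section is a single solid region. Total boundary length (outer) = 43.86 mm.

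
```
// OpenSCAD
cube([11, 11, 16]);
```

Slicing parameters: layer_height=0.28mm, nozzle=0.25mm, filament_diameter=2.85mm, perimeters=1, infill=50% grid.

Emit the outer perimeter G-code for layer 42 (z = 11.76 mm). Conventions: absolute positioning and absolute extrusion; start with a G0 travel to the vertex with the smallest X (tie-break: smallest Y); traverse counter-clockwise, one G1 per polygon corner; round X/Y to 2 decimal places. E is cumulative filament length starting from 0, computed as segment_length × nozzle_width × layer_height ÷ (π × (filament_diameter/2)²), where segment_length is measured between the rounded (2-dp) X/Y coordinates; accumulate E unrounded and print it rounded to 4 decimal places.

G0 X0.00 Y0.00 Z11.76
G1 X11.00 Y0.00 E0.1207
G1 X11.00 Y11.00 E0.2414
G1 X0.00 Y11.00 E0.3621
G1 X0.00 Y0.00 E0.4828

At z = 11.76 mm: the cube (footprint 11×11) is included at this height. The outline is a single polygon with 4 vertices. Extrusion per mm of travel: 0.25 × 0.28 / (π × 1.425²) = 0.010973. Accumulating E over each segment gives final E = 0.4828.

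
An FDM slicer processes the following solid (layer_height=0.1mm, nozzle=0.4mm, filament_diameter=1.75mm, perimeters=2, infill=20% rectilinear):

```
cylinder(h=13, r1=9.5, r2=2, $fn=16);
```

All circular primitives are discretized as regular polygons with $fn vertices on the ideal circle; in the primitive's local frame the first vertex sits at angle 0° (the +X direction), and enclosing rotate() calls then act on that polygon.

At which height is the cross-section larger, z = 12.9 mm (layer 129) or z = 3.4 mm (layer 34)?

layer 34 (z = 3.4 mm)

Layer 129 (z = 12.9): the cone (r1=9.5→r2=2) has section circumradius 2.058 here — a regular 16-gon (area = (16/2)·2.058²·sin(360°/16) = 12.96 mm²). So its area = 12.96 mm². Layer 34 (z = 3.4): the cone contributes a regular 16-gon of circumradius 7.538 (interpolated between r1=9.5 and r2=2 at t=0.262) (area = (16/2)·7.538²·sin(360°/16) = 173.98 mm²). So its area = 173.98 mm². Layer 34 is larger (173.98 vs 12.96 mm²).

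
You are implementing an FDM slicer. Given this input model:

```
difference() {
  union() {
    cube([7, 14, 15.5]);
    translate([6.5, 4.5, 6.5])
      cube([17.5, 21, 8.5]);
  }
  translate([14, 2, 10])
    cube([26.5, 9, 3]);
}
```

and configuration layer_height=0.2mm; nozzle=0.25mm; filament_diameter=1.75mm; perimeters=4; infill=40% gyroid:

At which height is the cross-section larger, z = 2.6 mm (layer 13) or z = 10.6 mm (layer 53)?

layer 53 (z = 10.6 mm)

Layer 13 (z = 2.6): the cube is present — its section is the full 7×14 rectangle (area 98.00 mm²); the cube at (6.5, 4.5) is not intersected at this z (z outside [6.5, 15]); Taking the union: only the 7×14 cube is present, so the union is just that shape — area = 98.00 mm²; the cube at (14, 2) is absent (z outside [10, 13]); Subtracting the remaining from the first: none of the subtracted shapes is present at this height, so that combined region is unchanged — area = 98.00 mm². So its area = 98.00 mm². Layer 53 (z = 10.6): the cube (footprint 7×14) is included at this height (area 98.00 mm²); the 17.5×21 cube at (6.5, 4.5) contributes its full rectangle (area 367.50 mm²); Combining (union): the regions partially overlap — summed areas 465.50 mm² minus the doubly-counted overlap 4.75 mm² gives 460.75 mm² — area = 460.75 mm²; the 26.5×9 cube at (14, 2) contributes its full rectangle (area 238.50 mm²); After the difference (first − rest): starting from the result so far (460.75 mm²), the 26.5×9 cube at (14, 2) partially overlaps it — only the 65.00 mm² overlap (of its 238.50 mm²) is removed, clipping the outline — area = 395.75 mm². So its area = 395.75 mm². Layer 53 is larger (395.75 vs 98.00 mm²).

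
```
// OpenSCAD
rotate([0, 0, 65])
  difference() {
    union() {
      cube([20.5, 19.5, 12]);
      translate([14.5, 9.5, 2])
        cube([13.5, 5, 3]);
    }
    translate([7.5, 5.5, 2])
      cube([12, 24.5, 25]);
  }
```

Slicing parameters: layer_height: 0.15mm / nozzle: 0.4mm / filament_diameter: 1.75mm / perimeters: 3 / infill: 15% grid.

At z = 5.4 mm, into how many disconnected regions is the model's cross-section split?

At z = 5.4 mm: the 20.5×19.5 cube contributes its full rectangle; the cube at (14.5, 9.5) does not reach this height (z outside [2, 5]); Merging all regions: only the 20.5×19.5 cube is present, so the union is just that shape — 1 connected region; the cube at (7.5, 5.5) is present — its section is the full 12×24.5 rectangle; Subtracting the remaining from the first: starting from the result so far, the 12×24.5 cube at (7.5, 5.5) partially overlaps it — only the 168.00 mm² overlap (of its 294.00 mm²) is removed, clipping the outline — 1 connected region; (whole slice rotated 65° about Z — lengths, areas and connectivity unchanged). The result has 1 disconnected region.

1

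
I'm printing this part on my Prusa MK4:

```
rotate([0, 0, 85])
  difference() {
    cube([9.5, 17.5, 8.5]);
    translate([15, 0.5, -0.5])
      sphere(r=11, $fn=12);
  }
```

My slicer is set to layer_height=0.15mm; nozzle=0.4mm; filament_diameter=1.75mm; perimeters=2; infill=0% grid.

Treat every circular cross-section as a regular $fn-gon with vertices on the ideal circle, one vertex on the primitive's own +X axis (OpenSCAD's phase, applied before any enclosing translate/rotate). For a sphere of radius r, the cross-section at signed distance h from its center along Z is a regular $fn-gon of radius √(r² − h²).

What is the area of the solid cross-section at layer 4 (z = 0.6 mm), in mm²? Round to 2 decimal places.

At z = 0.6 mm: the 9.5×17.5 cube contributes its full rectangle (area 166.25 mm²); the sphere at (15, 0.5): section is a regular 12-gon, circumradius = √(r²−h²) = √(11²−1.1²) = 10.945 (area = (12/2)·10.945²·sin(360°/12) = 359.37 mm²); Subtracting the remaining from the first: starting from the 9.5×17.5 cube (166.25 mm²), the r=11 sphere at (15, 0.5) partially overlaps it — only the 36.39 mm² overlap (of its 359.37 mm²) is removed, clipping the outline — area = 129.86 mm²; (whole slice rotated 85° about Z — lengths, areas and connectivity unchanged). Overall, the cross-section is a single solid region. Net area = 129.86 mm².

129.86 mm²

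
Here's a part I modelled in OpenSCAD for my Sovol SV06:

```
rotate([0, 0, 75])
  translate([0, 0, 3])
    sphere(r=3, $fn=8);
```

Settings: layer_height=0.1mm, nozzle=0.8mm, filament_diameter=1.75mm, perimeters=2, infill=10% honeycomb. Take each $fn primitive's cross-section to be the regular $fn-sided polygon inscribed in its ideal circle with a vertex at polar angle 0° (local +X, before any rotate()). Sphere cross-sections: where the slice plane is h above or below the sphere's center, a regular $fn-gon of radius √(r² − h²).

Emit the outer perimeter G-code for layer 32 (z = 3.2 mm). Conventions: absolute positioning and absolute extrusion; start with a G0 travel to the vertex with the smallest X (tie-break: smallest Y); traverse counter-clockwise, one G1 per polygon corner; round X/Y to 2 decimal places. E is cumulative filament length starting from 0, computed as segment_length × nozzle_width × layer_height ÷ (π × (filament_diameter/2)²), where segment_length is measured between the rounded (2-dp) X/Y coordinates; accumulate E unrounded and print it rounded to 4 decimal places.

At z = 3.2 mm: the r=3 sphere contributes a regular 8-gon of circumradius √(3²−0.2²) = 2.993; (rotated 75° about Z; rotation is an isometry so areas/perimeters/island counts are preserved). The outline is a single polygon with 8 vertices. Extrusion per mm of travel: 0.8 × 0.1 / (π × 0.875²) = 0.033260. Accumulating E over each segment gives final E = 0.6093.

G0 X-2.89 Y0.77 Z3.20
G1 X-2.59 Y-1.50 E0.0762
G1 X-0.77 Y-2.89 E0.1523
G1 X1.50 Y-2.59 E0.2285
G1 X2.89 Y-0.77 E0.3047
G1 X2.59 Y1.50 E0.3808
G1 X0.77 Y2.89 E0.4570
G1 X-1.50 Y2.59 E0.5331
G1 X-2.89 Y0.77 E0.6093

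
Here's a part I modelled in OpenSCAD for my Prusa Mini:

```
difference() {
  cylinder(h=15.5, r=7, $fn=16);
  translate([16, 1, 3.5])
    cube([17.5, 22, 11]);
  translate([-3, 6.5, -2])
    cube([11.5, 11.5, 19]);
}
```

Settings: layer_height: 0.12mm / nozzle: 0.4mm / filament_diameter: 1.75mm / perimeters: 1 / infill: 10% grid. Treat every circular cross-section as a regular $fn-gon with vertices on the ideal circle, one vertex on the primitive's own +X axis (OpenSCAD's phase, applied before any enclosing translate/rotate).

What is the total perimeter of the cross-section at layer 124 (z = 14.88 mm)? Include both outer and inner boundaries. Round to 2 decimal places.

At z = 14.88 mm: the r=7 cylinder gives a regular 16-gon of circumradius 7 (constant along its height) (perimeter = 2·16·7.000·sin(180°/16) = 43.70 mm); the cube at (16, 1) does not reach this height (z outside [3.5, 14.5]); the 11.5×11.5 cube at (-3, 6.5) contributes its full rectangle (perimeter 46.00 mm); Subtracting the remaining from the first: starting from the r=7 cylinder, the 11.5×11.5 cube at (-3, 6.5) partially overlaps it — only the 1.26 mm² overlap (of its 132.25 mm²) is removed, clipping the outline — boundary = 43.60 mm. Overall, the cross-section is a single solid region. Total boundary length (outer) = 43.60 mm.

43.60 mm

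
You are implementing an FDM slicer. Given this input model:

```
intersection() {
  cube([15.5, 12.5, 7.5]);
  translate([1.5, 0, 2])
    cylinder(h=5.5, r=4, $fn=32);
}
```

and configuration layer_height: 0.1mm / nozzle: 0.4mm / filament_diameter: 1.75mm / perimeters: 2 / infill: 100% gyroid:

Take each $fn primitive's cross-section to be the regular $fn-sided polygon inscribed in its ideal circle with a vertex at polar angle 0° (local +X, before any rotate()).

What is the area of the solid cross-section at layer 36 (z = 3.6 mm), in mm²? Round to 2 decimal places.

At z = 3.6 mm: the 15.5×12.5 cube contributes its full rectangle (area 193.75 mm²); the r=4 cylinder at (1.5, 0) gives a regular 32-gon of circumradius 4 (constant along its height) (area = (32/2)·4.000²·sin(360°/32) = 49.94 mm²); Keeping only the common overlap: the r=4 cylinder at (1.5, 0) partially overlaps the 15.5×12.5 cube; clipping to the common part keeps 18.32 mm² — area = 18.32 mm². Overall, the cross-section is a single solid region. Net area = 18.32 mm².

18.32 mm²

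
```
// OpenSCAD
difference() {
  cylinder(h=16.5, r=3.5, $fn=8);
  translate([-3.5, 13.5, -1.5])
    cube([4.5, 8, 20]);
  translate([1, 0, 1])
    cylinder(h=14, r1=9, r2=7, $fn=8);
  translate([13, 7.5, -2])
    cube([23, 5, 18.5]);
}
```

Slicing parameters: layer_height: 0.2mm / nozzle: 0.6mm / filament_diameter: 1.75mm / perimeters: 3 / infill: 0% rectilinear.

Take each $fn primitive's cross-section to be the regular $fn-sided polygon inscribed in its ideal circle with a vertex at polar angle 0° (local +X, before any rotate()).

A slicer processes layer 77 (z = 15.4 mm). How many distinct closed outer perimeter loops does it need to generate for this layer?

1

At z = 15.4 mm: the r=3.5 cylinder gives a regular 8-gon of circumradius 3.5 (constant along its height); the cube at (-3.5, 13.5) is present — its section is the full 4.5×8 rectangle; the cone at (1, 0) is not intersected at this z (z outside [1, 15]); the cube at (13, 7.5) is present — its section is the full 23×5 rectangle; Subtracting the remaining from the first: starting from the r=3.5 cylinder, the 4.5×8 cube at (-3.5, 13.5) misses the remaining region (no effect); the 23×5 cube at (13, 7.5) misses the remaining region (no effect) — 1 connected region. The result has 1 disconnected region.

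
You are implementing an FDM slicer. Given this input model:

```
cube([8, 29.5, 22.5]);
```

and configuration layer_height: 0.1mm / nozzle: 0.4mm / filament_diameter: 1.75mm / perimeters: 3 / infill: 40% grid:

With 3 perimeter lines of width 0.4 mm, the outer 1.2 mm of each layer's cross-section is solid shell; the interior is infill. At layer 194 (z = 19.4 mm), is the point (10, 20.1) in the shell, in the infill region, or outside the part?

At z = 19.4 mm: the cube (footprint 8×29.5) is included at this height. Overall, the cross-section is a single solid region. The nearest boundary edge runs (8.00, 0.00)→(8.00, 29.50); distance from the point to it = 2.00 mm. The point is not inside any of the regions above, so it lies outside the cross-section (2.00 mm from the nearest boundary).

outside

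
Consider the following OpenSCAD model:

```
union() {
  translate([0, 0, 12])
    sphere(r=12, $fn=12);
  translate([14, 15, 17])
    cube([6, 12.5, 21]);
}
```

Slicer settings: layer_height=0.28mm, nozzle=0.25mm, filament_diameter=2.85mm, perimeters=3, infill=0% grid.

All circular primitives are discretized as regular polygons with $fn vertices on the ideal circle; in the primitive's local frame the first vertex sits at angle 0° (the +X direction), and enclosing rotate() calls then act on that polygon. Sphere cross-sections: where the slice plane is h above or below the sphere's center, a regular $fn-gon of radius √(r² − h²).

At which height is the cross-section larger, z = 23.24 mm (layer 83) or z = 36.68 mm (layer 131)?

Layer 83 (z = 23.24): the r=12 sphere slices to a regular 12-gon of circumradius 4.203 (√(r²−h²) with h=11.24 from center) (area = (12/2)·4.203²·sin(360°/12) = 52.99 mm²); the 6×12.5 cube at (14, 15) contributes its full rectangle (area 75.00 mm²); Combining (union): the 2 present regions are separate (no shared area or edge), so areas and boundary lengths simply add and each stays a separate island — area = 127.99 mm². So its area = 127.99 mm². Layer 131 (z = 36.68): the sphere is absent (|z−center|=24.680 > r=12); the 6×12.5 cube at (14, 15) contributes its full rectangle (area 75.00 mm²); Merging all regions: only the 6×12.5 cube at (14, 15) is present, so the union is just that shape — area = 75.00 mm². So its area = 75.00 mm². Layer 83 is larger (127.99 vs 75.00 mm²).

layer 83 (z = 23.24 mm)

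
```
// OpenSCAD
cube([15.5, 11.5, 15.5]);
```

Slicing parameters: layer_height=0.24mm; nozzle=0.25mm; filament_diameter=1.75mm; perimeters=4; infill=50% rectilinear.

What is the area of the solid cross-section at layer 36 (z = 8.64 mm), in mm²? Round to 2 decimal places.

178.25 mm²

At z = 8.64 mm: the cube (footprint 15.5×11.5) is included at this height (area 178.25 mm²). Overall, the cross-section is a single solid region. Net area = 178.25 mm².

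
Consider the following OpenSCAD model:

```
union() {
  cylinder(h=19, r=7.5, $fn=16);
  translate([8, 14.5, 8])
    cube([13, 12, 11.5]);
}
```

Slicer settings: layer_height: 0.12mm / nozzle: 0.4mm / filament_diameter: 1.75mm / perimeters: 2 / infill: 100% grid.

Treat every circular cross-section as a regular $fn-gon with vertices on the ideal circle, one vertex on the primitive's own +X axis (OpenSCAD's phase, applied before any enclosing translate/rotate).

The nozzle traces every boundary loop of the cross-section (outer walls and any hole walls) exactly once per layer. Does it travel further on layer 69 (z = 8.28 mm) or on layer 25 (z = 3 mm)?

Layer 69 (z = 8.28): the r=7.5 cylinder contributes a regular 16-gon of circumradius 7.5 (perimeter = 2·16·7.500·sin(180°/16) = 46.82 mm); the cube at (8, 14.5) is present — its section is the full 13×12 rectangle (perimeter 50.00 mm); Combining (union): the 2 present regions are separate (no shared area or edge), so areas and boundary lengths simply add and each stays a separate island — boundary = 96.82 mm. So its perimeter = 96.82 mm. Layer 25 (z = 3): the r=7.5 cylinder contributes a regular 16-gon of circumradius 7.5 (perimeter = 2·16·7.500·sin(180°/16) = 46.82 mm); the cube at (8, 14.5) does not reach this height (z outside [8, 19.5]); Combining (union): only the r=7.5 cylinder is present, so the union is just that shape — boundary = 46.82 mm. So its perimeter = 46.82 mm. Layer 69 is larger (96.82 vs 46.82 mm).

layer 69 (z = 8.28 mm)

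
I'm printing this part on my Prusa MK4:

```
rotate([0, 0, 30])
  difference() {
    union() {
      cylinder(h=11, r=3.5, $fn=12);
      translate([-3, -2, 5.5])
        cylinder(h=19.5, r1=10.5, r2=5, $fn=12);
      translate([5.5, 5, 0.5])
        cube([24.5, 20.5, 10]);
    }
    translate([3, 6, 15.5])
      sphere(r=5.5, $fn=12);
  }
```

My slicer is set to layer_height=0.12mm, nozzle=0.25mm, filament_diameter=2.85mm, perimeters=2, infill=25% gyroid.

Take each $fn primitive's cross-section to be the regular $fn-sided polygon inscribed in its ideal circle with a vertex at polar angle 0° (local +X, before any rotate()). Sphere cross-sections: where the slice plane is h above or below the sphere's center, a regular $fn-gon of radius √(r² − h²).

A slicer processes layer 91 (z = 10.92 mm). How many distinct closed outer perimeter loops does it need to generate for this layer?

At z = 10.92 mm: the r=3.5 cylinder contributes a regular 12-gon of circumradius 3.5; the cone at (-3, -2) contributes a regular 12-gon of circumradius 8.971 (interpolated between r1=10.5 and r2=5 at t=0.278); the cube at (5.5, 5) is not intersected at this z (z outside [0.5, 10.5]); Merging all regions: the r=3.5 cylinder lies entirely inside the cone at (-3, -2), so the union is just the cone at (-3, -2) — 1 connected region; the sphere at (3, 6): section is a regular 12-gon, circumradius = √(r²−h²) = √(5.5²−4.58²) = 3.045; Taking the first minus the rest: starting from that combined region, the r=5.5 sphere at (3, 6) partially overlaps it — only the 6.08 mm² overlap (of its 27.82 mm²) is removed, clipping the outline — 1 connected region; (whole slice rotated 30° about Z — lengths, areas and connectivity unchanged). The result has 1 disconnected region.

1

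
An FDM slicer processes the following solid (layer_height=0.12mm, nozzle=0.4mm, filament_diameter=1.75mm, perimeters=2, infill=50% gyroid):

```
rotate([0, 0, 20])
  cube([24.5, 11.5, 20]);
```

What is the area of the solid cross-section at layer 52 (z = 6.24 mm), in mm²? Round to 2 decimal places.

At z = 6.24 mm: the cube (footprint 24.5×11.5) is included at this height (area 281.75 mm²); (rotated 20° about Z; rotation is an isometry so areas/perimeters/island counts are preserved). Overall, the cross-section is a single solid region. Net area = 281.75 mm².

281.75 mm²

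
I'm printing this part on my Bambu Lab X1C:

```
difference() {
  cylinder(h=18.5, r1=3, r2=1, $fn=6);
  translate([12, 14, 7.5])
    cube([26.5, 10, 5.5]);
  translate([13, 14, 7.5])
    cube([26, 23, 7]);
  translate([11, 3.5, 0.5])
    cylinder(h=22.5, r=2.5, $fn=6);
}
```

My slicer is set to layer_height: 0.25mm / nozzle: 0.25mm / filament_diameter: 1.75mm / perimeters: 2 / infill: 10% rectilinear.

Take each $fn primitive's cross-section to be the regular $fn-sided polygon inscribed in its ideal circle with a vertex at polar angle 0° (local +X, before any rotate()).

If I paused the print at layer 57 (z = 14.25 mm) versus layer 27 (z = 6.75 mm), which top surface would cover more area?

layer 27 (z = 6.75 mm)

Layer 57 (z = 14.25): the cone: at t=0.770 of its height the radius interpolates to r₁+(r₂−r₁)t = 1.459, giving a regular 6-gon of that circumradius (area = (6/2)·1.459²·sin(360°/6) = 5.53 mm²); the cube at (12, 14) is absent (z outside [7.5, 13]); the cube at (13, 14) (footprint 26×23) is included at this height (area 598.00 mm²); the r=2.5 cylinder at (11, 3.5) gives a regular 6-gon of circumradius 2.5 (constant along its height) (area = (6/2)·2.500²·sin(360°/6) = 16.24 mm²); After the difference (first − rest): starting from the cone (5.53 mm²), the 26×23 cube at (13, 14) misses the remaining region (no effect); the r=2.5 cylinder at (11, 3.5) misses the remaining region (no effect) — area = 5.53 mm². So its area = 5.53 mm². Layer 27 (z = 6.75): the cone contributes a regular 6-gon of circumradius 2.270 (interpolated between r1=3 and r2=1 at t=0.365) (area = (6/2)·2.270²·sin(360°/6) = 13.39 mm²); the cube at (12, 14) does not reach this height (z outside [7.5, 13]); the cube at (13, 14) does not reach this height (z outside [7.5, 14.5]); the r=2.5 cylinder at (11, 3.5) contributes a regular 6-gon of circumradius 2.5 (area = (6/2)·2.500²·sin(360°/6) = 16.24 mm²); Taking the first minus the rest: starting from the cone (13.39 mm²), the r=2.5 cylinder at (11, 3.5) misses the remaining region (no effect) — area = 13.39 mm². So its area = 13.39 mm². Layer 27 is larger (13.39 vs 5.53 mm²).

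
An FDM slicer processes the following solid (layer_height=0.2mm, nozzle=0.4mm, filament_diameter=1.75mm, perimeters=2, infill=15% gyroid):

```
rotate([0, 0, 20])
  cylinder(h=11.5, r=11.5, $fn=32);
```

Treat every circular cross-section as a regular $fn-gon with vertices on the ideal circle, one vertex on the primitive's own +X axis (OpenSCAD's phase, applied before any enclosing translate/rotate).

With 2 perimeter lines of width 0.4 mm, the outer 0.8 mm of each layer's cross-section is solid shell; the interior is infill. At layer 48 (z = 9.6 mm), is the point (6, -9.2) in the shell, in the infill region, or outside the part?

shell

At z = 9.6 mm: the r=11.5 cylinder contributes a regular 32-gon of circumradius 11.5; (whole slice rotated 20° about Z — lengths, areas and connectivity unchanged). Overall, the cross-section is a single solid region. Undo the 20° rotation: the query point maps to (2.492, -10.697) in the un-rotated model frame. The nearest boundary edge runs (2.24, -11.28)→(4.40, -10.62); distance from the point to it = 0.48 mm. The point is inside the cross-section, 0.48 mm from the nearest boundary — within the 0.8 mm shell band (2 × 0.4).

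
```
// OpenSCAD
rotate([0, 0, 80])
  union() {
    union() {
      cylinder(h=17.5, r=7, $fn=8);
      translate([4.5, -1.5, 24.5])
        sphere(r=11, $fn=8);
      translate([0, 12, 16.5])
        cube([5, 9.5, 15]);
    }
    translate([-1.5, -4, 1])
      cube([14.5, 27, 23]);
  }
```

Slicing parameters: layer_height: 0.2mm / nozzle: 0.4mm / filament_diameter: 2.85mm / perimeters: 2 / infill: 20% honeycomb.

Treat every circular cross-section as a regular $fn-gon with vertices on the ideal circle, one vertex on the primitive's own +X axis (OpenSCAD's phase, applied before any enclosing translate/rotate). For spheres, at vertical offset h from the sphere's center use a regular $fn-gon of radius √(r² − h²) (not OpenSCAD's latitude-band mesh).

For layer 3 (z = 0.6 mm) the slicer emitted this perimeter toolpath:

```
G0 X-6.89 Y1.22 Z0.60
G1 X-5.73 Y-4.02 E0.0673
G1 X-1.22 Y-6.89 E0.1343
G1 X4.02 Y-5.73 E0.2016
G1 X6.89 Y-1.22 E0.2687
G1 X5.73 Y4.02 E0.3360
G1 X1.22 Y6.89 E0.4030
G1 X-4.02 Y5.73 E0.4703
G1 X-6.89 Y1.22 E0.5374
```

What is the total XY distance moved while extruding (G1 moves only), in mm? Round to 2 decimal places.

42.85 mm

Sum the Euclidean lengths of each G1 segment: total = 42.85 mm.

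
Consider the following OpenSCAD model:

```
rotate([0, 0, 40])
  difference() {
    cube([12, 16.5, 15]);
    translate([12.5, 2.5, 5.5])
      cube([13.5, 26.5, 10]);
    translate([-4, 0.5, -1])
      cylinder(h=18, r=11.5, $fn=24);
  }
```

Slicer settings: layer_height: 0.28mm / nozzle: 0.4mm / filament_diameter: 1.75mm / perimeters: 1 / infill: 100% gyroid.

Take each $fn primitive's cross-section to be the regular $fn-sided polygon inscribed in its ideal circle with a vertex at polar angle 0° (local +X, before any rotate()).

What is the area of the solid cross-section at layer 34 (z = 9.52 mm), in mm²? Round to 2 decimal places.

136.38 mm²

At z = 9.52 mm: the 12×16.5 cube contributes its full rectangle (area 198.00 mm²); the cube at (12.5, 2.5) (footprint 13.5×26.5) is included at this height (area 357.75 mm²); the r=11.5 cylinder at (-4, 0.5) gives a regular 24-gon of circumradius 11.5 (constant along its height) (area = (24/2)·11.500²·sin(360°/24) = 410.75 mm²); Taking the first minus the rest: starting from the 12×16.5 cube (198.00 mm²), the 13.5×26.5 cube at (12.5, 2.5) misses the remaining region (no effect); the r=11.5 cylinder at (-4, 0.5) partially overlaps it — only the 61.62 mm² overlap (of its 410.75 mm²) is removed, clipping the outline — area = 136.38 mm²; (whole slice rotated 40° about Z — lengths, areas and connectivity unchanged). Overall, the cross-section is a single solid region. Net area = 136.38 mm².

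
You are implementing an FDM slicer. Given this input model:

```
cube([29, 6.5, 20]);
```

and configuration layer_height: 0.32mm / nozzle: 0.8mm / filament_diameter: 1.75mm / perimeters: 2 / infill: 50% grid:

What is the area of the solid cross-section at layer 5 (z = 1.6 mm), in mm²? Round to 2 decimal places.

At z = 1.6 mm: the cube is present — its section is the full 29×6.5 rectangle (area 188.50 mm²). Overall, the cross-section is a single solid region. Net area = 188.50 mm².

188.50 mm²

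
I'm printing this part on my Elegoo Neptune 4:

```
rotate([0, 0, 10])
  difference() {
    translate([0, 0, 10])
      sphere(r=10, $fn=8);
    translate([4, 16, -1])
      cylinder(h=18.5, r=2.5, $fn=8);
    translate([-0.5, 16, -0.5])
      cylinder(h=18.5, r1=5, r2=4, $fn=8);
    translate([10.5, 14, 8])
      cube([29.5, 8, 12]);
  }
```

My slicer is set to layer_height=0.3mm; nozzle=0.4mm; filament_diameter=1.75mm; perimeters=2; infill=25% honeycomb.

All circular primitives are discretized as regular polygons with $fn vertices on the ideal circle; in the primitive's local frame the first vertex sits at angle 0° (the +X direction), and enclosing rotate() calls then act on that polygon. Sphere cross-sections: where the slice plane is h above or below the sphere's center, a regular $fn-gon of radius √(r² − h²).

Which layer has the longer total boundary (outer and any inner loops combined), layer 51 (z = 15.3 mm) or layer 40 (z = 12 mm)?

layer 40 (z = 12 mm)

Layer 51 (z = 15.3): the r=10 sphere contributes a regular 8-gon of circumradius √(10²−5.3²) = 8.480 (perimeter = 2·8·8.480·sin(180°/8) = 51.92 mm); the cylinder at (4, 16): section is a regular 8-gon, circumradius r=2.5 (perimeter = 2·8·2.500·sin(180°/8) = 15.31 mm); the cone at (-0.5, 16): at t=0.854 of its height the radius interpolates to r₁+(r₂−r₁)t = 4.146, giving a regular 8-gon of that circumradius (perimeter = 2·8·4.146·sin(180°/8) = 25.39 mm); the cube at (10.5, 14) is present — its section is the full 29.5×8 rectangle (perimeter 75.00 mm); Subtracting the remaining from the first: starting from the r=10 sphere, the r=2.5 cylinder at (4, 16) misses the remaining region (no effect); the cone at (-0.5, 16) misses the remaining region (no effect); the 29.5×8 cube at (10.5, 14) misses the remaining region (no effect) — boundary = 51.92 mm; (whole slice rotated 10° about Z — lengths, areas and connectivity unchanged). So its perimeter = 51.92 mm. Layer 40 (z = 12): the r=10 sphere slices to a regular 8-gon of circumradius 9.798 (√(r²−h²) with h=2 from center) (perimeter = 2·8·9.798·sin(180°/8) = 59.99 mm); the cylinder at (4, 16): section is a regular 8-gon, circumradius r=2.5 (perimeter = 2·8·2.500·sin(180°/8) = 15.31 mm); the cone at (-0.5, 16): at t=0.676 of its height the radius interpolates to r₁+(r₂−r₁)t = 4.324, giving a regular 8-gon of that circumradius (perimeter = 2·8·4.324·sin(180°/8) = 26.48 mm); the cube at (10.5, 14) is present — its section is the full 29.5×8 rectangle (perimeter 75.00 mm); Subtracting the remaining from the first: starting from the r=10 sphere, the r=2.5 cylinder at (4, 16) misses the remaining region (no effect); the cone at (-0.5, 16) misses the remaining region (no effect); the 29.5×8 cube at (10.5, 14) misses the remaining region (no effect) — boundary = 59.99 mm; (whole slice rotated 10° about Z — lengths, areas and connectivity unchanged). So its perimeter = 59.99 mm. Layer 40 is larger (59.99 vs 51.92 mm).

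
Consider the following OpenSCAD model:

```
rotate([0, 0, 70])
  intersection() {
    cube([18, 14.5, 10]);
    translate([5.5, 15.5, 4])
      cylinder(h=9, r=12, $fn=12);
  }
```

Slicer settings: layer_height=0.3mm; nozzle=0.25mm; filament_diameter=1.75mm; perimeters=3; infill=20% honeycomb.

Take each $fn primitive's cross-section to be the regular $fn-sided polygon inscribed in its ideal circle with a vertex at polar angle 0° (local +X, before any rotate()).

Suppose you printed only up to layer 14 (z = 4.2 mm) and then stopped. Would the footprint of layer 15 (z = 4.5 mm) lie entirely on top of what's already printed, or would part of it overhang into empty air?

entirely on top

Compare the two slices. At z = 4.2: the cube (footprint 18×14.5) is included at this height (area 261.00 mm²); the r=12 cylinder at (5.5, 15.5) contributes a regular 12-gon of circumradius 12 (area = (12/2)·12.000²·sin(360°/12) = 432.00 mm²); After intersecting: the r=12 cylinder at (5.5, 15.5) partially overlaps the 18×14.5 cube; clipping to the common part keeps 152.58 mm² — area = 152.58 mm²; (whole slice rotated 70° about Z — lengths, areas and connectivity unchanged). At z = 4.5: the 18×14.5 cube contributes its full rectangle (area 261.00 mm²); the r=12 cylinder at (5.5, 15.5) contributes a regular 12-gon of circumradius 12 (area = (12/2)·12.000²·sin(360°/12) = 432.00 mm²); Taking the intersection: the r=12 cylinder at (5.5, 15.5) partially overlaps the 18×14.5 cube; clipping to the common part keeps 152.58 mm² — area = 152.58 mm²; (whole slice rotated 70° about Z — lengths, areas and connectivity unchanged). Checking containment: the cross-section at z = 4.5 is a subset of the cross-section at z = 4.2.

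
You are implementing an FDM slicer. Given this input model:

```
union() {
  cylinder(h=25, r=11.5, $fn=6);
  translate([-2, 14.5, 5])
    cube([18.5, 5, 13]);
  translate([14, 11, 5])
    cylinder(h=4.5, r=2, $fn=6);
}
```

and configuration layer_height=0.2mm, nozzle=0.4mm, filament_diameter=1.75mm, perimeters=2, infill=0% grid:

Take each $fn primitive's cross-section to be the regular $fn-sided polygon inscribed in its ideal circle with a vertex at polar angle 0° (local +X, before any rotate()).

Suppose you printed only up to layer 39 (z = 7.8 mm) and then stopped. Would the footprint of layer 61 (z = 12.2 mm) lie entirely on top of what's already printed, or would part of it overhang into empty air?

entirely on top

Compare the two slices. At z = 7.8: the r=11.5 cylinder contributes a regular 6-gon of circumradius 11.5 (area = (6/2)·11.500²·sin(360°/6) = 343.60 mm²); the 18.5×5 cube at (-2, 14.5) contributes its full rectangle (area 92.50 mm²); the cylinder at (14, 11): section is a regular 6-gon, circumradius r=2 (area = (6/2)·2.000²·sin(360°/6) = 10.39 mm²); Merging all regions: the 3 present regions are separate (no shared area or edge), so areas and boundary lengths simply add and each stays a separate island — area = 446.49 mm². At z = 12.2: the r=11.5 cylinder contributes a regular 6-gon of circumradius 11.5 (area = (6/2)·11.500²·sin(360°/6) = 343.60 mm²); the cube at (-2, 14.5) is present — its section is the full 18.5×5 rectangle (area 92.50 mm²); the cylinder at (14, 11) does not reach this height (z outside [5, 9.5]); Combining (union): the 2 present regions are separate (no shared area or edge), so areas and boundary lengths simply add and each stays a separate island — area = 436.10 mm². Checking containment: the cross-section at z = 12.2 is a subset of the cross-section at z = 7.8.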